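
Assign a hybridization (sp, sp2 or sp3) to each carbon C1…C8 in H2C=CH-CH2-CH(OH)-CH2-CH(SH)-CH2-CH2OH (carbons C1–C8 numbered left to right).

C1: 3 σ bonds, plus one π bond — 3 electron domains, sp2.
C2 carries 3 σ bonds, plus one π bond, giving a steric number of 3, so it is sp2.
C3 has 4 σ bonds: steric number 4 → sp3.
C4 carries 4 σ bonds, giving a steric number of 4, so it is sp3.
C5 is sp3: 4 σ bonds, 4 electron-density regions.
C6 — 4 σ bonds. Steric number 4, so sp3.
C7: 4 σ bonds; 4 regions of electron density → sp3.
C8 (4 σ bonds) has steric number 4: sp3.

C1 sp2, C2 sp2, C3 sp3, C4 sp3, C5 sp3, C6 sp3, C7 sp3, C8 sp3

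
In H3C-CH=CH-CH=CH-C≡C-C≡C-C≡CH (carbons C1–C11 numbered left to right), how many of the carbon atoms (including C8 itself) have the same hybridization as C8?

C8 is sp (two π bonds).
C1: sp3
C2: sp2
C3: sp2
C4: sp2
C5: sp2
C6: sp ✓
C7: sp ✓
C8: sp ✓
C9: sp ✓
C10: sp ✓
C11: sp ✓
6 carbons are sp.

6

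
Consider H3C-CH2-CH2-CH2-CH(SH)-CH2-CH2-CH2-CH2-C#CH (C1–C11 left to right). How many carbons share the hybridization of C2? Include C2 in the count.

C2 is sp3 (only σ bonds).
C1: sp3 ✓
C2: sp3 ✓
C3: sp3 ✓
C4: sp3 ✓
C5: sp3 ✓
C6: sp3 ✓
C7: sp3 ✓
C8: sp3 ✓
C9: sp3 ✓
C10: sp
C11: sp
9 carbons are sp3.

9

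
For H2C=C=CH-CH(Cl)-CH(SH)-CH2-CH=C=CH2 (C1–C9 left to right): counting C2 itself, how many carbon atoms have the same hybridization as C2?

2

C2 is sp (two π bonds).
C1: sp2
C2: sp ✓
C3: sp2
C4: sp3
C5: sp3
C6: sp3
C7: sp2
C8: sp ✓
C9: sp2
2 carbons are sp.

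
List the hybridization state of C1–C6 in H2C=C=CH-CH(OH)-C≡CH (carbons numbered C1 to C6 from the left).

C1 has 3 σ bonds, plus one π bond: steric number 3 → sp2.
C2 has 2 σ bonds, plus two π bonds: steric number 2 → sp.
C3 — 3 σ bonds, plus one π bond. Steric number 3, so sp2.
C4 (4 σ bonds) has steric number 4: sp3.
C5 carries 2 σ bonds, plus two π bonds, giving a steric number of 2, so it is sp.
C6 is sp: 2 σ bonds, plus two π bonds, 2 electron-density regions.

C1 sp2, C2 sp, C3 sp2, C4 sp3, C5 sp, C6 sp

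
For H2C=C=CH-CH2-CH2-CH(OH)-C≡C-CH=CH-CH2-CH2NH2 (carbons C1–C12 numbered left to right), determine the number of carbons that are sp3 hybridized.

5

C1: sp2
C2: sp
C3: sp2
C4: sp3 ✓
C5: sp3 ✓
C6: sp3 ✓
C7: sp
C8: sp
C9: sp2
C10: sp2
C11: sp3 ✓
C12: sp3 ✓
C4, C5, C6, C11, C12 → 5 sp3 carbons.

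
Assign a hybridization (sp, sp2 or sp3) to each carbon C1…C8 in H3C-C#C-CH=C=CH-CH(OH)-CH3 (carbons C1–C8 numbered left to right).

C1: 4 σ bonds; 4 regions of electron density → sp3.
C2 is sp: 2 σ bonds, plus two π bonds, 2 electron-density regions.
C3: 2 σ bonds, plus two π bonds — 2 electron domains, sp.
C4: 3 σ bonds, plus one π bond — 3 electron domains, sp2.
C5 carries 2 σ bonds, plus two π bonds, giving a steric number of 2, so it is sp.
C6 carries 3 σ bonds, plus one π bond, giving a steric number of 3, so it is sp2.
C7 has 4 σ bonds: steric number 4 → sp3.
C8 has 4 σ bonds: steric number 4 → sp3.

C1 sp3, C2 sp, C3 sp, C4 sp2, C5 sp, C6 sp2, C7 sp3, C8 sp3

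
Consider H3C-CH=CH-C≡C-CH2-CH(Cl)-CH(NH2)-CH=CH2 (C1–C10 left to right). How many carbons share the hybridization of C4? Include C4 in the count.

C4 is sp (two π bonds).
C1: sp3
C2: sp2
C3: sp2
C4: sp ✓
C5: sp ✓
C6: sp3
C7: sp3
C8: sp3
C9: sp2
C10: sp2
2 carbons are sp.

2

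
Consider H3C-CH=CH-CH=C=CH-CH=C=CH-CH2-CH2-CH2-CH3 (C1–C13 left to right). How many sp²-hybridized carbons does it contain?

C1: sp3
C2: sp2 ✓
C3: sp2 ✓
C4: sp2 ✓
C5: sp
C6: sp2 ✓
C7: sp2 ✓
C8: sp
C9: sp2 ✓
C10: sp3
C11: sp3
C12: sp3
C13: sp3
C2, C3, C4, C6, C7, C9 → 6 sp2 carbons.

6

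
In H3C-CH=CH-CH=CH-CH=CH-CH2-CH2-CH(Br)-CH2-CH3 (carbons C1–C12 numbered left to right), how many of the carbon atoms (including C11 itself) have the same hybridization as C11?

C11 is sp3 (only σ bonds).
C1: sp3 ✓
C2: sp2
C3: sp2
C4: sp2
C5: sp2
C6: sp2
C7: sp2
C8: sp3 ✓
C9: sp3 ✓
C10: sp3 ✓
C11: sp3 ✓
C12: sp3 ✓
6 carbons are sp3.

6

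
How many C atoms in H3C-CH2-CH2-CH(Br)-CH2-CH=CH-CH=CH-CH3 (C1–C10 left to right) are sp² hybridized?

4

C1: sp3
C2: sp3
C3: sp3
C4: sp3
C5: sp3
C6: sp2 ✓
C7: sp2 ✓
C8: sp2 ✓
C9: sp2 ✓
C10: sp3
C6, C7, C8, C9 → 4 sp2 carbons.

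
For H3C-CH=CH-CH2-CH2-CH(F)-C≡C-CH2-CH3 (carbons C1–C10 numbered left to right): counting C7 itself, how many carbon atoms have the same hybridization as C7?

C7 is sp (two π bonds).
C1: sp3
C2: sp2
C3: sp2
C4: sp3
C5: sp3
C6: sp3
C7: sp ✓
C8: sp ✓
C9: sp3
C10: sp3
2 carbons are sp.

2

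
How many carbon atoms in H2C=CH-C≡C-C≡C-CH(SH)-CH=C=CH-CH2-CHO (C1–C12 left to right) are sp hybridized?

C1: sp2
C2: sp2
C3: sp ✓
C4: sp ✓
C5: sp ✓
C6: sp ✓
C7: sp3
C8: sp2
C9: sp ✓
C10: sp2
C11: sp3
C12: sp2
C3, C4, C5, C6, C9 → 5 sp carbons.

5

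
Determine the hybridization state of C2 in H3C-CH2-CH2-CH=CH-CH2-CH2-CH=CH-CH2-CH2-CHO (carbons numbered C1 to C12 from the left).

sp3

C2 carries 4 σ bonds, giving a steric number of 4, so it is sp3.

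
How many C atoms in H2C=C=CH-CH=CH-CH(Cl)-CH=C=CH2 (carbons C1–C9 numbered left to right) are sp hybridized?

2

C1: sp2
C2: sp ✓
C3: sp2
C4: sp2
C5: sp2
C6: sp3
C7: sp2
C8: sp ✓
C9: sp2
C2, C8 → 2 sp carbons.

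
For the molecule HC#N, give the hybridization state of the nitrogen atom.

The nitrogen atom: 1 σ bond and 1 lone pair, plus two π bonds; 2 regions of electron density → sp.

sp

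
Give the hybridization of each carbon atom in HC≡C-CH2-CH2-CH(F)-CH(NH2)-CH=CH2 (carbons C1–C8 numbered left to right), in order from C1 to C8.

C1 is sp: 2 σ bonds, plus two π bonds, 2 electron-density regions.
C2 carries 2 σ bonds, plus two π bonds, giving a steric number of 2, so it is sp.
C3: 4 σ bonds — 4 electron domains, sp3.
C4 is sp3: 4 σ bonds, 4 electron-density regions.
C5 — 4 σ bonds. Steric number 4, so sp3.
C6 is sp3: 4 σ bonds, 4 electron-density regions.
C7 is sp2: 3 σ bonds, plus one π bond, 3 electron-density regions.
C8 — 3 σ bonds, plus one π bond. Steric number 3, so sp2.

C1 sp, C2 sp, C3 sp3, C4 sp3, C5 sp3, C6 sp3, C7 sp2, C8 sp2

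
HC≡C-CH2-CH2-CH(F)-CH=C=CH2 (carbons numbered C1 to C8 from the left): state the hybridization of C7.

sp

C7: 2 σ bonds, plus two π bonds; 2 regions of electron density → sp.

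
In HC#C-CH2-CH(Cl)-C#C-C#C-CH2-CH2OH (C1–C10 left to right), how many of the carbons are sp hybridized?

6

C1: sp ✓
C2: sp ✓
C3: sp3
C4: sp3
C5: sp ✓
C6: sp ✓
C7: sp ✓
C8: sp ✓
C9: sp3
C10: sp3
C1, C2, C5, C6, C7, C8 → 6 sp carbons.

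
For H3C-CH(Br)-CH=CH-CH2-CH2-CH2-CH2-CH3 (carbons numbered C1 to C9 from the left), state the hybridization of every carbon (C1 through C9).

C1: 4 σ bonds — 4 electron domains, sp3.
C2 (4 σ bonds) has steric number 4: sp3.
C3: 3 σ bonds, plus one π bond; 3 regions of electron density → sp2.
C4 has 3 σ bonds, plus one π bond: steric number 3 → sp2.
C5 has 4 σ bonds: steric number 4 → sp3.
C6 is sp3: 4 σ bonds, 4 electron-density regions.
C7 has 4 σ bonds: steric number 4 → sp3.
C8 has 4 σ bonds: steric number 4 → sp3.
C9: 4 σ bonds; 4 regions of electron density → sp3.

C1 sp3, C2 sp3, C3 sp2, C4 sp2, C5 sp3, C6 sp3, C7 sp3, C8 sp3, C9 sp3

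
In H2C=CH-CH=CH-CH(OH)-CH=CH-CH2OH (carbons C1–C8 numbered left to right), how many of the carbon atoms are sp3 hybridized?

2

C1: sp2
C2: sp2
C3: sp2
C4: sp2
C5: sp3 ✓
C6: sp2
C7: sp2
C8: sp3 ✓
C5, C8 → 2 sp3 carbons.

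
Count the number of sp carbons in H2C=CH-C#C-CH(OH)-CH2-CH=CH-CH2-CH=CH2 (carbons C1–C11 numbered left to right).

C1: sp2
C2: sp2
C3: sp ✓
C4: sp ✓
C5: sp3
C6: sp3
C7: sp2
C8: sp2
C9: sp3
C10: sp2
C11: sp2
C3, C4 → 2 sp carbons.

2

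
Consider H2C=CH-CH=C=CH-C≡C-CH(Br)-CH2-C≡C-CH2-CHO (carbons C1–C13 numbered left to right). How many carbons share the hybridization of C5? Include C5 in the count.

C5 is sp2 (one π bond).
C1: sp2 ✓
C2: sp2 ✓
C3: sp2 ✓
C4: sp
C5: sp2 ✓
C6: sp
C7: sp
C8: sp3
C9: sp3
C10: sp
C11: sp
C12: sp3
C13: sp2 ✓
5 carbons are sp2.

5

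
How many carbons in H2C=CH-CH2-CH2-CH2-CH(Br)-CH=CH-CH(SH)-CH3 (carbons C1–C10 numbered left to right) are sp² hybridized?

4

C1: sp2 ✓
C2: sp2 ✓
C3: sp3
C4: sp3
C5: sp3
C6: sp3
C7: sp2 ✓
C8: sp2 ✓
C9: sp3
C10: sp3
C1, C2, C7, C8 → 4 sp2 carbons.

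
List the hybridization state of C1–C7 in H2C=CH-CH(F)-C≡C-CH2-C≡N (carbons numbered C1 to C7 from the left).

C1 is sp2: 3 σ bonds, plus one π bond, 3 electron-density regions.
C2 is sp2: 3 σ bonds, plus one π bond, 3 electron-density regions.
C3 (4 σ bonds) has steric number 4: sp3.
C4 (2 σ bonds, plus two π bonds) has steric number 2: sp.
C5 (2 σ bonds, plus two π bonds) has steric number 2: sp.
C6 has 4 σ bonds: steric number 4 → sp3.
C7 carries 2 σ bonds, plus two π bonds, giving a steric number of 2, so it is sp.

C1 sp2, C2 sp2, C3 sp3, C4 sp, C5 sp, C6 sp3, C7 sp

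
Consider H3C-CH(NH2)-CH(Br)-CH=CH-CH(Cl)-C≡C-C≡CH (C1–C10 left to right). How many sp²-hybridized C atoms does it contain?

2

C1: sp3
C2: sp3
C3: sp3
C4: sp2 ✓
C5: sp2 ✓
C6: sp3
C7: sp
C8: sp
C9: sp
C10: sp
C4, C5 → 2 sp2 carbons.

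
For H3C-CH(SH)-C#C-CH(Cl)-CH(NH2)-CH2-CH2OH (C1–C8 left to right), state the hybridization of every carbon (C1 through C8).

C1 carries 4 σ bonds, giving a steric number of 4, so it is sp3.
C2: 4 σ bonds; 4 regions of electron density → sp3.
C3 — 2 σ bonds, plus two π bonds. Steric number 2, so sp.
C4: 2 σ bonds, plus two π bonds — 2 electron domains, sp.
C5 has 4 σ bonds: steric number 4 → sp3.
C6 is sp3: 4 σ bonds, 4 electron-density regions.
C7 is sp3: 4 σ bonds, 4 electron-density regions.
C8: 4 σ bonds — 4 electron domains, sp3.

C1 sp3, C2 sp3, C3 sp, C4 sp, C5 sp3, C6 sp3, C7 sp3, C8 sp3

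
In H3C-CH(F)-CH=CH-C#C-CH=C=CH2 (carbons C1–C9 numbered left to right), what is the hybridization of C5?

sp

C5 (2 σ bonds, plus two π bonds) has steric number 2: sp.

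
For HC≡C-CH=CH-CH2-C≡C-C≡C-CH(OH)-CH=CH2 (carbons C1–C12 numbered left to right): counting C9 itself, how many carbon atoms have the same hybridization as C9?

C9 is sp (two π bonds).
C1: sp ✓
C2: sp ✓
C3: sp2
C4: sp2
C5: sp3
C6: sp ✓
C7: sp ✓
C8: sp ✓
C9: sp ✓
C10: sp3
C11: sp2
C12: sp2
6 carbons are sp.

6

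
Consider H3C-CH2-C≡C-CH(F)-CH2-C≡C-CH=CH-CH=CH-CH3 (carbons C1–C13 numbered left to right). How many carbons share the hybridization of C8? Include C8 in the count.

4

C8 is sp (two π bonds).
C1: sp3
C2: sp3
C3: sp ✓
C4: sp ✓
C5: sp3
C6: sp3
C7: sp ✓
C8: sp ✓
C9: sp2
C10: sp2
C11: sp2
C12: sp2
C13: sp3
4 carbons are sp.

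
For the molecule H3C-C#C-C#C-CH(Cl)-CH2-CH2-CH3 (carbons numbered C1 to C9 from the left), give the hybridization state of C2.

sp

C2 is sp: 2 σ bonds, plus two π bonds, 2 electron-density regions.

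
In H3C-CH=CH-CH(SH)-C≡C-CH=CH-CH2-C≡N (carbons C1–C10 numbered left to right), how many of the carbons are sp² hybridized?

4

C1: sp3
C2: sp2 ✓
C3: sp2 ✓
C4: sp3
C5: sp
C6: sp
C7: sp2 ✓
C8: sp2 ✓
C9: sp3
C10: sp
C2, C3, C7, C8 → 4 sp2 carbons.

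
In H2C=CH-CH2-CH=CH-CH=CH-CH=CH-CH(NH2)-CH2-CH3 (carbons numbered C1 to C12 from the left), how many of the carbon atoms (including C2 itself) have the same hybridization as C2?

C2 is sp2 (one π bond).
C1: sp2 ✓
C2: sp2 ✓
C3: sp3
C4: sp2 ✓
C5: sp2 ✓
C6: sp2 ✓
C7: sp2 ✓
C8: sp2 ✓
C9: sp2 ✓
C10: sp3
C11: sp3
C12: sp3
8 carbons are sp2.

8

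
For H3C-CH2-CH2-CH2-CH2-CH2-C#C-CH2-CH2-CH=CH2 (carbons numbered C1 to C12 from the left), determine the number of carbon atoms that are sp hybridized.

C1: sp3
C2: sp3
C3: sp3
C4: sp3
C5: sp3
C6: sp3
C7: sp ✓
C8: sp ✓
C9: sp3
C10: sp3
C11: sp2
C12: sp2
C7, C8 → 2 sp carbons.

2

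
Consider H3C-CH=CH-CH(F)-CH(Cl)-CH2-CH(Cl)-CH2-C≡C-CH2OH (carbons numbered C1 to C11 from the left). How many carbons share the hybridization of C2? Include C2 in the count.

C2 is sp2 (one π bond).
C1: sp3
C2: sp2 ✓
C3: sp2 ✓
C4: sp3
C5: sp3
C6: sp3
C7: sp3
C8: sp3
C9: sp
C10: sp
C11: sp3
2 carbons are sp2.

2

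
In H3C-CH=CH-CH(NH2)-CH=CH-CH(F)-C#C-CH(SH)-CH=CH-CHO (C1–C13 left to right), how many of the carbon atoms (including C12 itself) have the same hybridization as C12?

C12 is sp2 (one π bond).
C1: sp3
C2: sp2 ✓
C3: sp2 ✓
C4: sp3
C5: sp2 ✓
C6: sp2 ✓
C7: sp3
C8: sp
C9: sp
C10: sp3
C11: sp2 ✓
C12: sp2 ✓
C13: sp2 ✓
7 carbons are sp2.

7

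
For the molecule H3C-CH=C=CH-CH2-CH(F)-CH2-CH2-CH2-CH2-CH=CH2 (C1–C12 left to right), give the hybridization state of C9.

C9: 4 σ bonds — 4 electron domains, sp3.

sp3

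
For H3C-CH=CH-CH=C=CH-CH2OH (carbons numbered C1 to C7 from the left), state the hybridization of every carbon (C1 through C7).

C1 is sp3: 4 σ bonds, 4 electron-density regions.
C2: 3 σ bonds, plus one π bond — 3 electron domains, sp2.
C3 has 3 σ bonds, plus one π bond: steric number 3 → sp2.
C4 is sp2: 3 σ bonds, plus one π bond, 3 electron-density regions.
C5 is sp: 2 σ bonds, plus two π bonds, 2 electron-density regions.
C6 has 3 σ bonds, plus one π bond: steric number 3 → sp2.
C7 carries 4 σ bonds, giving a steric number of 4, so it is sp3.

C1 sp3, C2 sp2, C3 sp2, C4 sp2, C5 sp, C6 sp2, C7 sp3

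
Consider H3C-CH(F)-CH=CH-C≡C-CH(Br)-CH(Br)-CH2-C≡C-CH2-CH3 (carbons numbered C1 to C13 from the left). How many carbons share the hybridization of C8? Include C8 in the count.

7

C8 is sp3 (only σ bonds).
C1: sp3 ✓
C2: sp3 ✓
C3: sp2
C4: sp2
C5: sp
C6: sp
C7: sp3 ✓
C8: sp3 ✓
C9: sp3 ✓
C10: sp
C11: sp
C12: sp3 ✓
C13: sp3 ✓
7 carbons are sp3.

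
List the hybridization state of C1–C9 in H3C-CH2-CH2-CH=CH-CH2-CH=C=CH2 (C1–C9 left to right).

C1 is sp3: 4 σ bonds, 4 electron-density regions.
C2 (4 σ bonds) has steric number 4: sp3.
C3: 4 σ bonds; 4 regions of electron density → sp3.
C4: 3 σ bonds, plus one π bond — 3 electron domains, sp2.
C5: 3 σ bonds, plus one π bond — 3 electron domains, sp2.
C6: 4 σ bonds; 4 regions of electron density → sp3.
C7: 3 σ bonds, plus one π bond; 3 regions of electron density → sp2.
C8 — 2 σ bonds, plus two π bonds. Steric number 2, so sp.
C9 is sp2: 3 σ bonds, plus one π bond, 3 electron-density regions.

C1 sp3, C2 sp3, C3 sp3, C4 sp2, C5 sp2, C6 sp3, C7 sp2, C8 sp, C9 sp2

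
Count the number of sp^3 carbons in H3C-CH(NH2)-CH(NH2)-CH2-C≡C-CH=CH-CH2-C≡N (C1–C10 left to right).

5

C1: sp3 ✓
C2: sp3 ✓
C3: sp3 ✓
C4: sp3 ✓
C5: sp
C6: sp
C7: sp2
C8: sp2
C9: sp3 ✓
C10: sp
C1, C2, C3, C4, C9 → 5 sp3 carbons.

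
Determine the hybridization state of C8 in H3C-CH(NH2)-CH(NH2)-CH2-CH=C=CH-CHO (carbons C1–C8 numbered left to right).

C8 is sp2: 3 σ bonds, plus one π bond, 3 electron-density regions.

sp²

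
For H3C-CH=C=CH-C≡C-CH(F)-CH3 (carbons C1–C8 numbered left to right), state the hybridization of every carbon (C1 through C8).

C1 — 4 σ bonds. Steric number 4, so sp3.
C2 is sp2: 3 σ bonds, plus one π bond, 3 electron-density regions.
C3 has 2 σ bonds, plus two π bonds: steric number 2 → sp.
C4 — 3 σ bonds, plus one π bond. Steric number 3, so sp2.
C5 carries 2 σ bonds, plus two π bonds, giving a steric number of 2, so it is sp.
C6 carries 2 σ bonds, plus two π bonds, giving a steric number of 2, so it is sp.
C7: 4 σ bonds — 4 electron domains, sp3.
C8 has 4 σ bonds: steric number 4 → sp3.

C1 sp3, C2 sp2, C3 sp, C4 sp2, C5 sp, C6 sp, C7 sp3, C8 sp3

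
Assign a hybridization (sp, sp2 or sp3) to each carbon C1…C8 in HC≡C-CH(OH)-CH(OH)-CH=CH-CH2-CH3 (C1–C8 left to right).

C1 sp, C2 sp, C3 sp3, C4 sp3, C5 sp2, C6 sp2, C7 sp3, C8 sp3

C1 — 2 σ bonds, plus two π bonds. Steric number 2, so sp.
C2 — 2 σ bonds, plus two π bonds. Steric number 2, so sp.
C3 (4 σ bonds) has steric number 4: sp3.
C4 — 4 σ bonds. Steric number 4, so sp3.
C5: 3 σ bonds, plus one π bond; 3 regions of electron density → sp2.
C6 (3 σ bonds, plus one π bond) has steric number 3: sp2.
C7 (4 σ bonds) has steric number 4: sp3.
C8 is sp3: 4 σ bonds, 4 electron-density regions.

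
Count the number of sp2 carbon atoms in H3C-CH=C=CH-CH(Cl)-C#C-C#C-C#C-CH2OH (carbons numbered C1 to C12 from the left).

2

C1: sp3
C2: sp2 ✓
C3: sp
C4: sp2 ✓
C5: sp3
C6: sp
C7: sp
C8: sp
C9: sp
C10: sp
C11: sp
C12: sp3
C2, C4 → 2 sp2 carbons.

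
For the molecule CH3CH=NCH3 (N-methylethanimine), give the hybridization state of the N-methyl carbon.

The N-methyl carbon has 4 σ bonds: steric number 4 → sp3.

sp3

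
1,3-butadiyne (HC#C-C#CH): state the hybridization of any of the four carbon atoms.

Every carbon is part of a C≡C triple bond: two σ regions → sp.

sp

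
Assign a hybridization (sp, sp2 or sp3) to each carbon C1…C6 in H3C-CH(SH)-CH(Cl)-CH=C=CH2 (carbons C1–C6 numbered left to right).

C1 — 4 σ bonds. Steric number 4, so sp3.
C2 (4 σ bonds) has steric number 4: sp3.
C3: 4 σ bonds — 4 electron domains, sp3.
C4 carries 3 σ bonds, plus one π bond, giving a steric number of 3, so it is sp2.
C5 (2 σ bonds, plus two π bonds) has steric number 2: sp.
C6: 3 σ bonds, plus one π bond; 3 regions of electron density → sp2.

C1 sp3, C2 sp3, C3 sp3, C4 sp2, C5 sp, C6 sp2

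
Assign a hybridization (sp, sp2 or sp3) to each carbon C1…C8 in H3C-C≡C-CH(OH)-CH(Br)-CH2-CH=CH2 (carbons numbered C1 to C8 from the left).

C1 sp3, C2 sp, C3 sp, C4 sp3, C5 sp3, C6 sp3, C7 sp2, C8 sp2

C1 carries 4 σ bonds, giving a steric number of 4, so it is sp3.
C2 is sp: 2 σ bonds, plus two π bonds, 2 electron-density regions.
C3 (2 σ bonds, plus two π bonds) has steric number 2: sp.
C4 has 4 σ bonds: steric number 4 → sp3.
C5 carries 4 σ bonds, giving a steric number of 4, so it is sp3.
C6 has 4 σ bonds: steric number 4 → sp3.
C7: 3 σ bonds, plus one π bond; 3 regions of electron density → sp2.
C8: 3 σ bonds, plus one π bond — 3 electron domains, sp2.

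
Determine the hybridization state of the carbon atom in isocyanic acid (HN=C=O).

The carbon atom — 2 σ bonds, plus two π bonds. Steric number 2, so sp.

sp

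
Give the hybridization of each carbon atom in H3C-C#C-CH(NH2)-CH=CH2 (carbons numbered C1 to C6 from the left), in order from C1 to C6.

C1: 4 σ bonds; 4 regions of electron density → sp3.
C2 carries 2 σ bonds, plus two π bonds, giving a steric number of 2, so it is sp.
C3 carries 2 σ bonds, plus two π bonds, giving a steric number of 2, so it is sp.
C4 — 4 σ bonds. Steric number 4, so sp3.
C5 is sp2: 3 σ bonds, plus one π bond, 3 electron-density regions.
C6 — 3 σ bonds, plus one π bond. Steric number 3, so sp2.

C1 sp3, C2 sp, C3 sp, C4 sp3, C5 sp2, C6 sp2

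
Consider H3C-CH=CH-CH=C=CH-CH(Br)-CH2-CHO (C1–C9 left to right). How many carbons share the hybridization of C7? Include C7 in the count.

C7 is sp3 (only σ bonds).
C1: sp3 ✓
C2: sp2
C3: sp2
C4: sp2
C5: sp
C6: sp2
C7: sp3 ✓
C8: sp3 ✓
C9: sp2
3 carbons are sp3.

3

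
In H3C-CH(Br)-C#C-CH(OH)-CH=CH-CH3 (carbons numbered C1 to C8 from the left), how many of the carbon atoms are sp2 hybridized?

2

C1: sp3
C2: sp3
C3: sp
C4: sp
C5: sp3
C6: sp2 ✓
C7: sp2 ✓
C8: sp3
C6, C7 → 2 sp2 carbons.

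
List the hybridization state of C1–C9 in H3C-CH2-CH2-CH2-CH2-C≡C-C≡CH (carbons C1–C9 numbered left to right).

C1 sp3, C2 sp3, C3 sp3, C4 sp3, C5 sp3, C6 sp, C7 sp, C8 sp, C9 sp

C1 carries 4 σ bonds, giving a steric number of 4, so it is sp3.
C2 is sp3: 4 σ bonds, 4 electron-density regions.
C3: 4 σ bonds — 4 electron domains, sp3.
C4: 4 σ bonds; 4 regions of electron density → sp3.
C5 (4 σ bonds) has steric number 4: sp3.
C6 (2 σ bonds, plus two π bonds) has steric number 2: sp.
C7 (2 σ bonds, plus two π bonds) has steric number 2: sp.
C8 is sp: 2 σ bonds, plus two π bonds, 2 electron-density regions.
C9 carries 2 σ bonds, plus two π bonds, giving a steric number of 2, so it is sp.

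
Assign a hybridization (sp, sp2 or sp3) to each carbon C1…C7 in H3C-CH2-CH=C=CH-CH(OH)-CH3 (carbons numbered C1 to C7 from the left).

C1 sp3, C2 sp3, C3 sp2, C4 sp, C5 sp2, C6 sp3, C7 sp3

C1 carries 4 σ bonds, giving a steric number of 4, so it is sp3.
C2 is sp3: 4 σ bonds, 4 electron-density regions.
C3: 3 σ bonds, plus one π bond — 3 electron domains, sp2.
C4 — 2 σ bonds, plus two π bonds. Steric number 2, so sp.
C5 (3 σ bonds, plus one π bond) has steric number 3: sp2.
C6 is sp3: 4 σ bonds, 4 electron-density regions.
C7 is sp3: 4 σ bonds, 4 electron-density regions.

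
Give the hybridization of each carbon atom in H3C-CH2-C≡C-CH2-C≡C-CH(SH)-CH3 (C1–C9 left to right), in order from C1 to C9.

C1 sp3, C2 sp3, C3 sp, C4 sp, C5 sp3, C6 sp, C7 sp, C8 sp3, C9 sp3

C1 (4 σ bonds) has steric number 4: sp3.
C2 (4 σ bonds) has steric number 4: sp3.
C3: 2 σ bonds, plus two π bonds; 2 regions of electron density → sp.
C4 has 2 σ bonds, plus two π bonds: steric number 2 → sp.
C5: 4 σ bonds; 4 regions of electron density → sp3.
C6 has 2 σ bonds, plus two π bonds: steric number 2 → sp.
C7: 2 σ bonds, plus two π bonds — 2 electron domains, sp.
C8: 4 σ bonds — 4 electron domains, sp3.
C9 carries 4 σ bonds, giving a steric number of 4, so it is sp3.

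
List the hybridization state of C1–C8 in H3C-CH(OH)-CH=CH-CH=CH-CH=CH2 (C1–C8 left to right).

C1 sp3, C2 sp3, C3 sp2, C4 sp2, C5 sp2, C6 sp2, C7 sp2, C8 sp2

C1 carries 4 σ bonds, giving a steric number of 4, so it is sp3.
C2: 4 σ bonds — 4 electron domains, sp3.
C3: 3 σ bonds, plus one π bond — 3 electron domains, sp2.
C4 — 3 σ bonds, plus one π bond. Steric number 3, so sp2.
C5 — 3 σ bonds, plus one π bond. Steric number 3, so sp2.
C6: 3 σ bonds, plus one π bond — 3 electron domains, sp2.
C7: 3 σ bonds, plus one π bond; 3 regions of electron density → sp2.
C8 is sp2: 3 σ bonds, plus one π bond, 3 electron-density regions.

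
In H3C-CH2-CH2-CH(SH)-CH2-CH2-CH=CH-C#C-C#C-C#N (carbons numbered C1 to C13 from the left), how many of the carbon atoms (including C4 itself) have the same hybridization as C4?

C4 is sp3 (only σ bonds).
C1: sp3 ✓
C2: sp3 ✓
C3: sp3 ✓
C4: sp3 ✓
C5: sp3 ✓
C6: sp3 ✓
C7: sp2
C8: sp2
C9: sp
C10: sp
C11: sp
C12: sp
C13: sp
6 carbons are sp3.

6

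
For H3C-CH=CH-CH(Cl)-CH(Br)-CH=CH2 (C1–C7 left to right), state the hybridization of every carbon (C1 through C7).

C1: 4 σ bonds; 4 regions of electron density → sp3.
C2 carries 3 σ bonds, plus one π bond, giving a steric number of 3, so it is sp2.
C3 is sp2: 3 σ bonds, plus one π bond, 3 electron-density regions.
C4: 4 σ bonds; 4 regions of electron density → sp3.
C5 (4 σ bonds) has steric number 4: sp3.
C6 (3 σ bonds, plus one π bond) has steric number 3: sp2.
C7 has 3 σ bonds, plus one π bond: steric number 3 → sp2.

C1 sp3, C2 sp2, C3 sp2, C4 sp3, C5 sp3, C6 sp2, C7 sp2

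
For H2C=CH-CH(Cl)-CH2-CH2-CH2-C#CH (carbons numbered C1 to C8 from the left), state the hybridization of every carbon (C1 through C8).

C1 sp2, C2 sp2, C3 sp3, C4 sp3, C5 sp3, C6 sp3, C7 sp, C8 sp

C1: 3 σ bonds, plus one π bond; 3 regions of electron density → sp2.
C2 carries 3 σ bonds, plus one π bond, giving a steric number of 3, so it is sp2.
C3 has 4 σ bonds: steric number 4 → sp3.
C4: 4 σ bonds; 4 regions of electron density → sp3.
C5 has 4 σ bonds: steric number 4 → sp3.
C6 carries 4 σ bonds, giving a steric number of 4, so it is sp3.
C7: 2 σ bonds, plus two π bonds — 2 electron domains, sp.
C8: 2 σ bonds, plus two π bonds; 2 regions of electron density → sp.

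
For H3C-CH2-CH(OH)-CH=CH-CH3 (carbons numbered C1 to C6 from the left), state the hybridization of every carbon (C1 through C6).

C1 has 4 σ bonds: steric number 4 → sp3.
C2: 4 σ bonds — 4 electron domains, sp3.
C3 (4 σ bonds) has steric number 4: sp3.
C4: 3 σ bonds, plus one π bond; 3 regions of electron density → sp2.
C5: 3 σ bonds, plus one π bond — 3 electron domains, sp2.
C6 is sp3: 4 σ bonds, 4 electron-density regions.

C1 sp3, C2 sp3, C3 sp3, C4 sp2, C5 sp2, C6 sp3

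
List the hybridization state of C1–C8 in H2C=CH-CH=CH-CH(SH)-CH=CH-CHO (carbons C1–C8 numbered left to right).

C1 sp2, C2 sp2, C3 sp2, C4 sp2, C5 sp3, C6 sp2, C7 sp2, C8 sp2

C1 has 3 σ bonds, plus one π bond: steric number 3 → sp2.
C2 has 3 σ bonds, plus one π bond: steric number 3 → sp2.
C3 carries 3 σ bonds, plus one π bond, giving a steric number of 3, so it is sp2.
C4: 3 σ bonds, plus one π bond — 3 electron domains, sp2.
C5 has 4 σ bonds: steric number 4 → sp3.
C6 carries 3 σ bonds, plus one π bond, giving a steric number of 3, so it is sp2.
C7 has 3 σ bonds, plus one π bond: steric number 3 → sp2.
C8: 3 σ bonds, plus one π bond — 3 electron domains, sp2.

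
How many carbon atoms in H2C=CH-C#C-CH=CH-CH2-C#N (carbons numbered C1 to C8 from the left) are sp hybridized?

C1: sp2
C2: sp2
C3: sp ✓
C4: sp ✓
C5: sp2
C6: sp2
C7: sp3
C8: sp ✓
C3, C4, C8 → 3 sp carbons.

3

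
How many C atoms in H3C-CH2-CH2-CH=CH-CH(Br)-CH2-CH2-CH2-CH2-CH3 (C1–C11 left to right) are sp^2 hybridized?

C1: sp3
C2: sp3
C3: sp3
C4: sp2 ✓
C5: sp2 ✓
C6: sp3
C7: sp3
C8: sp3
C9: sp3
C10: sp3
C11: sp3
C4, C5 → 2 sp2 carbons.

2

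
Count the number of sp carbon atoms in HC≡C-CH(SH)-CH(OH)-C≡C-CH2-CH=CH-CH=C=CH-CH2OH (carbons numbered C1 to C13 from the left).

C1: sp ✓
C2: sp ✓
C3: sp3
C4: sp3
C5: sp ✓
C6: sp ✓
C7: sp3
C8: sp2
C9: sp2
C10: sp2
C11: sp ✓
C12: sp2
C13: sp3
C1, C2, C5, C6, C11 → 5 sp carbons.

5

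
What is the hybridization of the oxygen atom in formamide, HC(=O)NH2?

sp²

The oxygen atom — 1 σ bond and 2 lone pairs, plus one π bond. Steric number 3, so sp2.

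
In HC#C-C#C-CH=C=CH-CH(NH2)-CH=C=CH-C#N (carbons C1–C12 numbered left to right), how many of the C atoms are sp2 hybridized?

C1: sp
C2: sp
C3: sp
C4: sp
C5: sp2 ✓
C6: sp
C7: sp2 ✓
C8: sp3
C9: sp2 ✓
C10: sp
C11: sp2 ✓
C12: sp
C5, C7, C9, C11 → 4 sp2 carbons.

4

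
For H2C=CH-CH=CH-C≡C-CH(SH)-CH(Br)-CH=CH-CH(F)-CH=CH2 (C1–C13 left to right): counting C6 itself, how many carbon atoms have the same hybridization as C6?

C6 is sp (two π bonds).
C1: sp2
C2: sp2
C3: sp2
C4: sp2
C5: sp ✓
C6: sp ✓
C7: sp3
C8: sp3
C9: sp2
C10: sp2
C11: sp3
C12: sp2
C13: sp2
2 carbons are sp.

2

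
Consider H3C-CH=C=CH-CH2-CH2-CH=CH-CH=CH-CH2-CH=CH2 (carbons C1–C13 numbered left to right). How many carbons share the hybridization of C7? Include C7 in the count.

C7 is sp2 (one π bond).
C1: sp3
C2: sp2 ✓
C3: sp
C4: sp2 ✓
C5: sp3
C6: sp3
C7: sp2 ✓
C8: sp2 ✓
C9: sp2 ✓
C10: sp2 ✓
C11: sp3
C12: sp2 ✓
C13: sp2 ✓
8 carbons are sp2.

8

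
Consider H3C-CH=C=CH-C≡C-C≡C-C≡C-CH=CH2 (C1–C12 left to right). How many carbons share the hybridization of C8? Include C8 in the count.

C8 is sp (two π bonds).
C1: sp3
C2: sp2
C3: sp ✓
C4: sp2
C5: sp ✓
C6: sp ✓
C7: sp ✓
C8: sp ✓
C9: sp ✓
C10: sp ✓
C11: sp2
C12: sp2
7 carbons are sp.

7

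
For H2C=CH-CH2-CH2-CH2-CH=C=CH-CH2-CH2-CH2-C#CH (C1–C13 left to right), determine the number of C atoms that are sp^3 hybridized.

6

C1: sp2
C2: sp2
C3: sp3 ✓
C4: sp3 ✓
C5: sp3 ✓
C6: sp2
C7: sp
C8: sp2
C9: sp3 ✓
C10: sp3 ✓
C11: sp3 ✓
C12: sp
C13: sp
C3, C4, C5, C9, C10, C11 → 6 sp3 carbons.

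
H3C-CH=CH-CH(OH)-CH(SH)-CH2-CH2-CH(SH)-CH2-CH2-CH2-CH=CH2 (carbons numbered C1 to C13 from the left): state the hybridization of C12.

sp2

C12 is sp2: 3 σ bonds, plus one π bond, 3 electron-density regions.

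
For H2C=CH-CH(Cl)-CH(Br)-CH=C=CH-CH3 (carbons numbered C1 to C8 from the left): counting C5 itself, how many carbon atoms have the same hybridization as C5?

4

C5 is sp2 (one π bond).
C1: sp2 ✓
C2: sp2 ✓
C3: sp3
C4: sp3
C5: sp2 ✓
C6: sp
C7: sp2 ✓
C8: sp3
4 carbons are sp2.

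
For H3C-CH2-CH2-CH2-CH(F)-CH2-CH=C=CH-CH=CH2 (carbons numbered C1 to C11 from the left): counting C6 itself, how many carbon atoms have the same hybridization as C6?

C6 is sp3 (only σ bonds).
C1: sp3 ✓
C2: sp3 ✓
C3: sp3 ✓
C4: sp3 ✓
C5: sp3 ✓
C6: sp3 ✓
C7: sp2
C8: sp
C9: sp2
C10: sp2
C11: sp2
6 carbons are sp3.

6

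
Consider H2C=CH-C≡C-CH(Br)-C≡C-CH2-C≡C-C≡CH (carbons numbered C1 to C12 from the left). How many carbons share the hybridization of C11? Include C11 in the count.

C11 is sp (two π bonds).
C1: sp2
C2: sp2
C3: sp ✓
C4: sp ✓
C5: sp3
C6: sp ✓
C7: sp ✓
C8: sp3
C9: sp ✓
C10: sp ✓
C11: sp ✓
C12: sp ✓
8 carbons are sp.

8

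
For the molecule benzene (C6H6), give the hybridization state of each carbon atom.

Every ring carbon has three σ bonds and contributes one p electron to the aromatic π system.

sp²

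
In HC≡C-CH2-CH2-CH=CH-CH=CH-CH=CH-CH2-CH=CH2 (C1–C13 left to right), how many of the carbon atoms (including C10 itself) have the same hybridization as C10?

C10 is sp2 (one π bond).
C1: sp
C2: sp
C3: sp3
C4: sp3
C5: sp2 ✓
C6: sp2 ✓
C7: sp2 ✓
C8: sp2 ✓
C9: sp2 ✓
C10: sp2 ✓
C11: sp3
C12: sp2 ✓
C13: sp2 ✓
8 carbons are sp2.

8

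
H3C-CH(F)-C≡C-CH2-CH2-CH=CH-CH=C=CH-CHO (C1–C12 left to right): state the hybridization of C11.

sp²

C11: 3 σ bonds, plus one π bond — 3 electron domains, sp2.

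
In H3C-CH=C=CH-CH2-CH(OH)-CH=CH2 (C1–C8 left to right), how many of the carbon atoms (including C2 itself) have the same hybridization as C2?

4

C2 is sp2 (one π bond).
C1: sp3
C2: sp2 ✓
C3: sp
C4: sp2 ✓
C5: sp3
C6: sp3
C7: sp2 ✓
C8: sp2 ✓
4 carbons are sp2.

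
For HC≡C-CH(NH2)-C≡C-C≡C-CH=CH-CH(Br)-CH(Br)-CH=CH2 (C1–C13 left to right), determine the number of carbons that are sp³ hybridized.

C1: sp
C2: sp
C3: sp3 ✓
C4: sp
C5: sp
C6: sp
C7: sp
C8: sp2
C9: sp2
C10: sp3 ✓
C11: sp3 ✓
C12: sp2
C13: sp2
C3, C10, C11 → 3 sp3 carbons.

3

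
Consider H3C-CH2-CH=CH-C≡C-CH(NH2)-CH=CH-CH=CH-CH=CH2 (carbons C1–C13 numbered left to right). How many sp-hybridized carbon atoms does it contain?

C1: sp3
C2: sp3
C3: sp2
C4: sp2
C5: sp ✓
C6: sp ✓
C7: sp3
C8: sp2
C9: sp2
C10: sp2
C11: sp2
C12: sp2
C13: sp2
C5, C6 → 2 sp carbons.

2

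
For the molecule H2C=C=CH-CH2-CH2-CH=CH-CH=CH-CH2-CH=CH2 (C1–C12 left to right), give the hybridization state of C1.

C1 is sp2: 3 σ bonds, plus one π bond, 3 electron-density regions.

sp²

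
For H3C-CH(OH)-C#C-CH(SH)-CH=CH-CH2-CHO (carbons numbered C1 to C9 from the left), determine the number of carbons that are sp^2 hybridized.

C1: sp3
C2: sp3
C3: sp
C4: sp
C5: sp3
C6: sp2 ✓
C7: sp2 ✓
C8: sp3
C9: sp2 ✓
C6, C7, C9 → 3 sp2 carbons.

3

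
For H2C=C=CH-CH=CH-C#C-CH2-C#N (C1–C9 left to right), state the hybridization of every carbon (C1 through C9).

C1 has 3 σ bonds, plus one π bond: steric number 3 → sp2.
C2 has 2 σ bonds, plus two π bonds: steric number 2 → sp.
C3 carries 3 σ bonds, plus one π bond, giving a steric number of 3, so it is sp2.
C4 is sp2: 3 σ bonds, plus one π bond, 3 electron-density regions.
C5 — 3 σ bonds, plus one π bond. Steric number 3, so sp2.
C6: 2 σ bonds, plus two π bonds — 2 electron domains, sp.
C7: 2 σ bonds, plus two π bonds; 2 regions of electron density → sp.
C8 (4 σ bonds) has steric number 4: sp3.
C9 has 2 σ bonds, plus two π bonds: steric number 2 → sp.

C1 sp2, C2 sp, C3 sp2, C4 sp2, C5 sp2, C6 sp, C7 sp, C8 sp3, C9 sp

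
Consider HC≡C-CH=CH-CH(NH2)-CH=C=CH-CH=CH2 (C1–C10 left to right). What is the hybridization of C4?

C4 is sp2: 3 σ bonds, plus one π bond, 3 electron-density regions.

sp²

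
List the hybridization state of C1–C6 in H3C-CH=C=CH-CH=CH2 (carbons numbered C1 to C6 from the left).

C1 (4 σ bonds) has steric number 4: sp3.
C2 carries 3 σ bonds, plus one π bond, giving a steric number of 3, so it is sp2.
C3: 2 σ bonds, plus two π bonds; 2 regions of electron density → sp.
C4 is sp2: 3 σ bonds, plus one π bond, 3 electron-density regions.
C5 is sp2: 3 σ bonds, plus one π bond, 3 electron-density regions.
C6: 3 σ bonds, plus one π bond; 3 regions of electron density → sp2.

C1 sp3, C2 sp2, C3 sp, C4 sp2, C5 sp2, C6 sp2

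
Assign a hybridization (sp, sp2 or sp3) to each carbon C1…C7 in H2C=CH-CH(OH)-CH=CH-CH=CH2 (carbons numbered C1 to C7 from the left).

C1 has 3 σ bonds, plus one π bond: steric number 3 → sp2.
C2 — 3 σ bonds, plus one π bond. Steric number 3, so sp2.
C3: 4 σ bonds — 4 electron domains, sp3.
C4 is sp2: 3 σ bonds, plus one π bond, 3 electron-density regions.
C5: 3 σ bonds, plus one π bond; 3 regions of electron density → sp2.
C6: 3 σ bonds, plus one π bond; 3 regions of electron density → sp2.
C7 carries 3 σ bonds, plus one π bond, giving a steric number of 3, so it is sp2.

C1 sp2, C2 sp2, C3 sp3, C4 sp2, C5 sp2, C6 sp2, C7 sp2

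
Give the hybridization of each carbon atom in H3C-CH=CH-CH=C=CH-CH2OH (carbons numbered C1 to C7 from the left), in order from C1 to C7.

C1 sp3, C2 sp2, C3 sp2, C4 sp2, C5 sp, C6 sp2, C7 sp3

C1 carries 4 σ bonds, giving a steric number of 4, so it is sp3.
C2: 3 σ bonds, plus one π bond — 3 electron domains, sp2.
C3 has 3 σ bonds, plus one π bond: steric number 3 → sp2.
C4 is sp2: 3 σ bonds, plus one π bond, 3 electron-density regions.
C5 has 2 σ bonds, plus two π bonds: steric number 2 → sp.
C6 (3 σ bonds, plus one π bond) has steric number 3: sp2.
C7 has 4 σ bonds: steric number 4 → sp3.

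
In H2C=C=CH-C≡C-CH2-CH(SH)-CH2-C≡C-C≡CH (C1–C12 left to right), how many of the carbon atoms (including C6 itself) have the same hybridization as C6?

3

C6 is sp3 (only σ bonds).
C1: sp2
C2: sp
C3: sp2
C4: sp
C5: sp
C6: sp3 ✓
C7: sp3 ✓
C8: sp3 ✓
C9: sp
C10: sp
C11: sp
C12: sp
3 carbons are sp3.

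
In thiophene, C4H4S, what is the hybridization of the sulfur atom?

Analogous to furan: one S lone pair in the aromatic π system, S is sp2.

sp^2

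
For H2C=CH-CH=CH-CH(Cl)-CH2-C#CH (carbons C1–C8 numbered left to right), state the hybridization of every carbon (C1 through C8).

C1 has 3 σ bonds, plus one π bond: steric number 3 → sp2.
C2 is sp2: 3 σ bonds, plus one π bond, 3 electron-density regions.
C3: 3 σ bonds, plus one π bond — 3 electron domains, sp2.
C4 (3 σ bonds, plus one π bond) has steric number 3: sp2.
C5 — 4 σ bonds. Steric number 4, so sp3.
C6 has 4 σ bonds: steric number 4 → sp3.
C7 carries 2 σ bonds, plus two π bonds, giving a steric number of 2, so it is sp.
C8: 2 σ bonds, plus two π bonds; 2 regions of electron density → sp.

C1 sp2, C2 sp2, C3 sp2, C4 sp2, C5 sp3, C6 sp3, C7 sp, C8 sp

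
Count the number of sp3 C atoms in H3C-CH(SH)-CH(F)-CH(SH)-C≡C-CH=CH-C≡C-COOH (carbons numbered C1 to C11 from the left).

4

C1: sp3 ✓
C2: sp3 ✓
C3: sp3 ✓
C4: sp3 ✓
C5: sp
C6: sp
C7: sp2
C8: sp2
C9: sp
C10: sp
C11: sp2
C1, C2, C3, C4 → 4 sp3 carbons.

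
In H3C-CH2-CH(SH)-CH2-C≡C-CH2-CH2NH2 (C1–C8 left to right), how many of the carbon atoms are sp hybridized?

C1: sp3
C2: sp3
C3: sp3
C4: sp3
C5: sp ✓
C6: sp ✓
C7: sp3
C8: sp3
C5, C6 → 2 sp carbons.

2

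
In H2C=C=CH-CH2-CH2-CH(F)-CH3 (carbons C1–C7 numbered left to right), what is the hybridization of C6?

sp³

C6 has 4 σ bonds: steric number 4 → sp3.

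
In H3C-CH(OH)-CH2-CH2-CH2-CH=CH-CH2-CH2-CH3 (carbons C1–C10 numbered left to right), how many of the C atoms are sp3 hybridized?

C1: sp3 ✓
C2: sp3 ✓
C3: sp3 ✓
C4: sp3 ✓
C5: sp3 ✓
C6: sp2
C7: sp2
C8: sp3 ✓
C9: sp3 ✓
C10: sp3 ✓
C1, C2, C3, C4, C5, C8, C9, C10 → 8 sp3 carbons.

8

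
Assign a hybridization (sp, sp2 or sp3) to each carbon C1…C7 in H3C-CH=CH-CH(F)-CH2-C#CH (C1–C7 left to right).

C1 sp3, C2 sp2, C3 sp2, C4 sp3, C5 sp3, C6 sp, C7 sp

C1 is sp3: 4 σ bonds, 4 electron-density regions.
C2: 3 σ bonds, plus one π bond — 3 electron domains, sp2.
C3 carries 3 σ bonds, plus one π bond, giving a steric number of 3, so it is sp2.
C4 — 4 σ bonds. Steric number 4, so sp3.
C5 is sp3: 4 σ bonds, 4 electron-density regions.
C6: 2 σ bonds, plus two π bonds — 2 electron domains, sp.
C7 (2 σ bonds, plus two π bonds) has steric number 2: sp.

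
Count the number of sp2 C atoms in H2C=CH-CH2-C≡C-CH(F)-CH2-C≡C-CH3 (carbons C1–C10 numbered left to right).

C1: sp2 ✓
C2: sp2 ✓
C3: sp3
C4: sp
C5: sp
C6: sp3
C7: sp3
C8: sp
C9: sp
C10: sp3
C1, C2 → 2 sp2 carbons.

2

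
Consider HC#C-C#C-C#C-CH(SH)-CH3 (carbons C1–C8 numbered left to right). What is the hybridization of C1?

C1 has 2 σ bonds, plus two π bonds: steric number 2 → sp.

sp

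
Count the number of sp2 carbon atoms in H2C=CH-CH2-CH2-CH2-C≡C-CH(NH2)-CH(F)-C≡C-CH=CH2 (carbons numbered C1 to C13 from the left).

C1: sp2 ✓
C2: sp2 ✓
C3: sp3
C4: sp3
C5: sp3
C6: sp
C7: sp
C8: sp3
C9: sp3
C10: sp
C11: sp
C12: sp2 ✓
C13: sp2 ✓
C1, C2, C12, C13 → 4 sp2 carbons.

4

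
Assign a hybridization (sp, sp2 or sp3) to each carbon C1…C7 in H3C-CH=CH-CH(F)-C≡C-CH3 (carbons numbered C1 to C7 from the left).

C1 carries 4 σ bonds, giving a steric number of 4, so it is sp3.
C2 (3 σ bonds, plus one π bond) has steric number 3: sp2.
C3 has 3 σ bonds, plus one π bond: steric number 3 → sp2.
C4 carries 4 σ bonds, giving a steric number of 4, so it is sp3.
C5 — 2 σ bonds, plus two π bonds. Steric number 2, so sp.
C6: 2 σ bonds, plus two π bonds — 2 electron domains, sp.
C7: 4 σ bonds — 4 electron domains, sp3.

C1 sp3, C2 sp2, C3 sp2, C4 sp3, C5 sp, C6 sp, C7 sp3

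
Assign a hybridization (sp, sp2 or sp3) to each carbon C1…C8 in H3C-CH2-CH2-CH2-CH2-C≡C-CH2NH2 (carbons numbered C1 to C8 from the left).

C1 has 4 σ bonds: steric number 4 → sp3.
C2 is sp3: 4 σ bonds, 4 electron-density regions.
C3: 4 σ bonds — 4 electron domains, sp3.
C4 — 4 σ bonds. Steric number 4, so sp3.
C5: 4 σ bonds; 4 regions of electron density → sp3.
C6 — 2 σ bonds, plus two π bonds. Steric number 2, so sp.
C7 carries 2 σ bonds, plus two π bonds, giving a steric number of 2, so it is sp.
C8 carries 4 σ bonds, giving a steric number of 4, so it is sp3.

C1 sp3, C2 sp3, C3 sp3, C4 sp3, C5 sp3, C6 sp, C7 sp, C8 sp3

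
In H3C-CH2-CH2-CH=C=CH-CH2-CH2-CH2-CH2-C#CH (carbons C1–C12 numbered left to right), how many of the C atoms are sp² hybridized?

2

C1: sp3
C2: sp3
C3: sp3
C4: sp2 ✓
C5: sp
C6: sp2 ✓
C7: sp3
C8: sp3
C9: sp3
C10: sp3
C11: sp
C12: sp
C4, C6 → 2 sp2 carbons.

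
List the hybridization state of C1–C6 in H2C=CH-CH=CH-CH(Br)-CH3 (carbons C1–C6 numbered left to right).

C1 sp2, C2 sp2, C3 sp2, C4 sp2, C5 sp3, C6 sp3

C1 has 3 σ bonds, plus one π bond: steric number 3 → sp2.
C2 carries 3 σ bonds, plus one π bond, giving a steric number of 3, so it is sp2.
C3 carries 3 σ bonds, plus one π bond, giving a steric number of 3, so it is sp2.
C4 carries 3 σ bonds, plus one π bond, giving a steric number of 3, so it is sp2.
C5: 4 σ bonds — 4 electron domains, sp3.
C6 is sp3: 4 σ bonds, 4 electron-density regions.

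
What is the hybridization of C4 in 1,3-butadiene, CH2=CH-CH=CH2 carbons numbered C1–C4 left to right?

sp^2

C4: 3 σ bonds, plus one π bond — 3 electron domains, sp2.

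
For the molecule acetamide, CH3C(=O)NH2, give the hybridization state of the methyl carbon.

The methyl carbon: 4 σ bonds; 4 regions of electron density → sp3.

sp^3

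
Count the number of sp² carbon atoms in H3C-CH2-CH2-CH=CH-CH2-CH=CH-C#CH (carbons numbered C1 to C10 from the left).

C1: sp3
C2: sp3
C3: sp3
C4: sp2 ✓
C5: sp2 ✓
C6: sp3
C7: sp2 ✓
C8: sp2 ✓
C9: sp
C10: sp
C4, C5, C7, C8 → 4 sp2 carbons.

4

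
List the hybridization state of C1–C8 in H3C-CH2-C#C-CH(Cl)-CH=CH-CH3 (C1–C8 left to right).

C1: 4 σ bonds; 4 regions of electron density → sp3.
C2 carries 4 σ bonds, giving a steric number of 4, so it is sp3.
C3 has 2 σ bonds, plus two π bonds: steric number 2 → sp.
C4: 2 σ bonds, plus two π bonds — 2 electron domains, sp.
C5 (4 σ bonds) has steric number 4: sp3.
C6 (3 σ bonds, plus one π bond) has steric number 3: sp2.
C7 (3 σ bonds, plus one π bond) has steric number 3: sp2.
C8: 4 σ bonds — 4 electron domains, sp3.

C1 sp3, C2 sp3, C3 sp, C4 sp, C5 sp3, C6 sp2, C7 sp2, C8 sp3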